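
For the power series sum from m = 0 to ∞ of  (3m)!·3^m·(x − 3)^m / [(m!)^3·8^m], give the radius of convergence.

By the ratio test, |a_{m+1}/a_m| = (3m+1)·(3m+2)·(3m+3)/(m+1)³ · 3/8 → 81/8.
The series converges when 81/8 · |x − 3| < 1, giving R = 8/81.

R = 8/81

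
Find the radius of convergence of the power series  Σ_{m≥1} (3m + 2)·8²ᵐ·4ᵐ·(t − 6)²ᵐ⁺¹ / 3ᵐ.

Ratio test: |a_{m+1}/a_m| = [(3(m+1) + 2)/(3m + 2)] · 64·4/3 → 256/3 as m → ∞.
Writing y = (t − 6)², the series in y has radius 3/256, so |t − 6| < √(3/256) and R = √3/16.

R = √3/16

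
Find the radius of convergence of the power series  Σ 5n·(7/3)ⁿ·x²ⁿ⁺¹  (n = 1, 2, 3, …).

By the ratio test, |a_{n+1}/a_n| = [5(n+1)/5n] · 7/3 → 7/3.
Writing y = x², the series in y has radius 3/7, so |x| < √(3/7) and R = √21/7.

R = √21/7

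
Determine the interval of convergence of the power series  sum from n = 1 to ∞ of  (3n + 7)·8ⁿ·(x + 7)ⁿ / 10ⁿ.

By the ratio test, |a_{n+1}/a_n| = [(3(n+1) + 7)/(3n + 7)] · 8/10 → 4/5.
Thus R = 1/(4/5) = 5/4.
Check x = -23/4: the n-th term does not approach 0; divergence by the term test.
At x = -33/4: the terms do not tend to 0, so the series diverges.

(-33/4, -23/4)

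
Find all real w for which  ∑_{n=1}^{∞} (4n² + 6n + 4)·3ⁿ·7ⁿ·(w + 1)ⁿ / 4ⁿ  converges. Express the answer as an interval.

(-25/21, -17/21)

Apply the ratio test: |a_{n+1}| / |a_n| = [(4(n+1)² + 6(n+1) + 4)/(4n² + 6n + 4)] · 3·7/4, which tends to 21/4 as n → ∞.
The series converges when 21/4 · |w + 1| < 1, giving R = 4/21.
Endpoint w = -17/21: the terms have absolute value of order n², which does not tend to 0, so the series diverges by the divergence test.
Endpoint w = -25/21: the terms do not tend to 0, so the series diverges.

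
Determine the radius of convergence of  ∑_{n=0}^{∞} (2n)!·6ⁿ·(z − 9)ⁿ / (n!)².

The ratio of consecutive coefficients is (2n+1)·(2n+2)/(n+1)² · 6 → 24.
Thus R = 1/(24) = 1/24.

R = 1/24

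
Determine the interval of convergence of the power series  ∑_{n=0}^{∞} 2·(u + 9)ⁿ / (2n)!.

Apply the ratio test: |a_{n+1}| / |a_n| = 2/2 · 1/[(2n+1)·(2n+2)], which tends to 0 as n → ∞.
The ratio tends to 0 regardless of u, hence R = ∞.

(−∞, ∞)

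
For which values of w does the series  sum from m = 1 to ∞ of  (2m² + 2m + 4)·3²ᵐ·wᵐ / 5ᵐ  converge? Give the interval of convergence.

(-5/9, 5/9)

Apply the ratio test: |a_{m+1}| / |a_m| = [(2(m+1)² + 2(m+1) + 4)/(2m² + 2m + 4)] · 9/5, which tends to 9/5 as m → ∞.
Hence the series converges for |w| < 1/(9/5) = 5/9, so the radius of convergence is 5/9.
When w = 5/9, the terms have absolute value of order m², which does not tend to 0, so the series diverges by the divergence test.
At w = -5/9: the terms do not tend to 0, so the series diverges.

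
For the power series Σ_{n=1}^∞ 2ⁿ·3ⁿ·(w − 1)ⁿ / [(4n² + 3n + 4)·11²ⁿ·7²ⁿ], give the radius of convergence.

The ratio of consecutive coefficients is [(4n² + 3n + 4)/(4(n+1)² + 3(n+1) + 4)] · 2·3/(121·49) → 6/5929.
Hence the series converges for |w − 1| < 1/(6/5929) = 5929/6, so the radius of convergence is 5929/6.

R = 5929/6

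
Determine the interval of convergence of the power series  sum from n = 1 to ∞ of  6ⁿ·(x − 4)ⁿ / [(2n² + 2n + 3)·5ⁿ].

[19/6, 29/6]

The ratio of consecutive coefficients is [(2n² + 2n + 3)/(2(n+1)² + 2(n+1) + 3)] · 6/5 → 6/5.
Convergence for |x − 4| · 6/5 < 1, i.e. |x − 4| < 5/6. So R = 5/6.
At x = 29/6: the series is dominated by a constant times Σ 1/n², which converges (p = 2 > 1).
When x = 19/6, absolute convergence follows by limit comparison with Σ 1/n².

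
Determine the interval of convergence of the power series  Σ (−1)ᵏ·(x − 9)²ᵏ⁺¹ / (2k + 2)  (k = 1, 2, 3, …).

By the ratio test, |a_{k+1}/a_k| = (2k + 2)/(2(k+1) + 2) → 1.
Writing y = (x − 9)², the series in y has radius 1, so |x − 9| < √(1) = 1 and R = 1.
Endpoint x = 10: an alternating series whose terms decrease to 0 in absolute value, so it converges by the Leibniz criterion.
At x = 8: an alternating series whose terms decrease to 0 in absolute value, so it converges by the Leibniz criterion.

[8, 10]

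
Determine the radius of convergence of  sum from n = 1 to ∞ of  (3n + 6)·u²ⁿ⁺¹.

Ratio test: |a_{n+1}/a_n| = (3(n+1) + 6)/(3n + 6) → 1 as n → ∞.
Writing y = u², the series in y has radius 1, so |u| < √(1) = 1 and R = 1.

R = 1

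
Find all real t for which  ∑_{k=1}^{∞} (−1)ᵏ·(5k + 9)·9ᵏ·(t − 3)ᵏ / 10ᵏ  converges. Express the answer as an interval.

(17/9, 37/9)

The ratio of consecutive coefficients is [(5(k+1) + 9)/(5k + 9)] · 9/10 → 9/10.
The series converges when 9/10 · |t − 3| < 1, giving R = 10/9.
Endpoint t = 37/9: the k-th term does not approach 0; divergence by the term test.
When t = 17/9, the terms have absolute value of order k, which does not tend to 0, so the series diverges by the divergence test.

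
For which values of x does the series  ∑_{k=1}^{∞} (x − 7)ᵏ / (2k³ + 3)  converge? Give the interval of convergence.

By the ratio test, |a_{k+1}/a_k| = (2k³ + 3)/(2(k+1)³ + 3) → 1.
Hence R = 1.
When x = 8, the series is dominated by a constant times Σ 1/k³, which converges (p = 3 > 1).
Check x = 6: absolute convergence follows by limit comparison with Σ 1/k³.

[6, 8]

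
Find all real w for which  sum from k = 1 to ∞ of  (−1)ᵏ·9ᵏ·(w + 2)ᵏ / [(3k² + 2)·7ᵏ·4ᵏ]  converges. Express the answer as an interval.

By the ratio test, |a_{k+1}/a_k| = [(3k² + 2)/(3(k+1)² + 2)] · 9/(7·4) → 9/28.
Thus R = 1/(9/28) = 28/9.
At w = 10/9: the series is dominated by a constant times Σ 1/k², which converges (p = 2 > 1).
Check w = -46/9: the series is dominated by a constant times Σ 1/k², which converges (p = 2 > 1).

[-46/9, 10/9]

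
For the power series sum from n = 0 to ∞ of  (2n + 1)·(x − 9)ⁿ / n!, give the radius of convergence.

R = ∞

The ratio of consecutive coefficients is (2(n+1) + 1)/(2n + 1) · 1/(n+1) → 0.
The limit is 0, so the series converges for all x; R = ∞.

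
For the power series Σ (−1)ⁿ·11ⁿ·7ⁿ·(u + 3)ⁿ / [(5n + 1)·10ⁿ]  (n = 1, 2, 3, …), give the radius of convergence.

By the ratio test, |a_{n+1}/a_n| = [(5n + 1)/(5(n+1) + 1)] · 11·7/10 → 77/10.
Convergence for |u + 3| · 77/10 < 1, i.e. |u + 3| < 10/77. So R = 10/77.

R = 10/77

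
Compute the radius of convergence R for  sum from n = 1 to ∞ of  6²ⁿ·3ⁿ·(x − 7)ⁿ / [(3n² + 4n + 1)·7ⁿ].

R = 7/108

Apply the ratio test: |a_{n+1}| / |a_n| = [(3n² + 4n + 1)/(3(n+1)² + 4(n+1) + 1)] · 36·3/7, which tends to 108/7 as n → ∞.
The series converges when 108/7 · |x − 7| < 1, giving R = 7/108.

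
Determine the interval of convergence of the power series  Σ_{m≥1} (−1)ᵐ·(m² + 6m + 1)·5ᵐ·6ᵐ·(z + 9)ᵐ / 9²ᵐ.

(-117/10, -63/10)

Ratio test: |a_{m+1}/a_m| = [((m+1)² + 6(m+1) + 1)/(m² + 6m + 1)] · 5·6/81 → 10/27 as m → ∞.
The series converges when 10/27 · |z + 9| < 1, giving R = 27/10.
Endpoint z = -63/10: the m-th term does not approach 0; divergence by the term test.
Check z = -117/10: the terms do not tend to 0, so the series diverges.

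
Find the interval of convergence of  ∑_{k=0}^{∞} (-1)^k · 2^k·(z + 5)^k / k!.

Apply the ratio test: |a_{k+1}| / |a_k| = 2 · 1/(k+1), which tends to 0 as k → ∞.
The limit is 0, so the series converges for all z; R = ∞.

(−∞, ∞)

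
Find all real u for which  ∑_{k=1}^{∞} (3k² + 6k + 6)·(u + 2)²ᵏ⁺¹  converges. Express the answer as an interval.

The ratio of consecutive coefficients is (3(k+1)² + 6(k+1) + 6)/(3k² + 6k + 6) → 1.
Writing y = (u + 2)², the series in y has radius 1, so |u + 2| < √(1) = 1 and R = 1.
When u = -1, the k-th term does not approach 0; divergence by the term test.
When u = -3, the k-th term does not approach 0; divergence by the term test.

(-3, -1)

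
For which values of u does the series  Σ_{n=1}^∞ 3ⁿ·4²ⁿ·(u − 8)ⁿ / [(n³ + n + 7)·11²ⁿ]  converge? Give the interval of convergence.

[263/48, 505/48]

Apply the ratio test: |a_{n+1}| / |a_n| = [(n³ + n + 7)/((n+1)³ + (n+1) + 7)] · 3·16/121, which tends to 48/121 as n → ∞.
Convergence for |u − 8| · 48/121 < 1, i.e. |u − 8| < 121/48. So R = 121/48.
Endpoint u = 505/48: the terms are on the order of 1/n³, so the series converges absolutely by comparison with the p-series (p = 3 > 1).
When u = 263/48, the series is dominated by a constant times Σ 1/n³, which converges (p = 3 > 1).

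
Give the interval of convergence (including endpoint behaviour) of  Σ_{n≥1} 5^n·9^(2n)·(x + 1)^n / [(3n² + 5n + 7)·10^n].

[-83/81, -79/81]

By the ratio test, |a_{n+1}/a_n| = [(3n² + 5n + 7)/(3(n+1)² + 5(n+1) + 7)] · 5·81/10 → 81/2.
Convergence for |x + 1| · 81/2 < 1, i.e. |x + 1| < 2/81. So R = 2/81.
When x = -79/81, absolute convergence follows by limit comparison with Σ 1/n².
When x = -83/81, the series is dominated by a constant times Σ 1/n², which converges (p = 2 > 1).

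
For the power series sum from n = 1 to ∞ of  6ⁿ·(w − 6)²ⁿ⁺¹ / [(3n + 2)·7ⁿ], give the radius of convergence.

Apply the ratio test: |a_{n+1}| / |a_n| = [(3n + 2)/(3(n+1) + 2)] · 6/7, which tends to 6/7 as n → ∞.
Writing y = (w − 6)², the series in y has radius 7/6, so |w − 6| < √(7/6) and R = √42/6.

R = √42/6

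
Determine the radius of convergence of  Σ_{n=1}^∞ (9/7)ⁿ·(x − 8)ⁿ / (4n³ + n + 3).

R = 7/9

By the ratio test, |a_{n+1}/a_n| = [(4n³ + n + 3)/(4(n+1)³ + (n+1) + 3)] · 9/7 → 9/7.
Thus R = 1/(9/7) = 7/9.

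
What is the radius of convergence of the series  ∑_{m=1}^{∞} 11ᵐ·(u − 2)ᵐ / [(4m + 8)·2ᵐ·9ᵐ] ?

Ratio test: |a_{m+1}/a_m| = [(4m + 8)/(4(m+1) + 8)] · 11/(2·9) → 11/18 as m → ∞.
The series converges when 11/18 · |u − 2| < 1, giving R = 18/11.

R = 18/11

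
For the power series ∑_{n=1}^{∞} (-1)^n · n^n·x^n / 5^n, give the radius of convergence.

R = 0

By the Cauchy root test, |a_n|^(1/n) = n/5 → ∞.
Since the n-th root of |a_n| is unbounded, the series converges only at x = 0; R = 0.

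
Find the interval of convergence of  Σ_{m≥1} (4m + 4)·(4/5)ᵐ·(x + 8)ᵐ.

(-37/4, -27/4)

Apply the ratio test: |a_{m+1}| / |a_m| = [(4(m+1) + 4)/(4m + 4)] · 4/5, which tends to 4/5 as m → ∞.
Hence the series converges for |x + 8| < 1/(4/5) = 5/4, so the radius of convergence is 5/4.
At x = -27/4: the terms have absolute value of order m, which does not tend to 0, so the series diverges by the divergence test.
Endpoint x = -37/4: the m-th term does not approach 0; divergence by the term test.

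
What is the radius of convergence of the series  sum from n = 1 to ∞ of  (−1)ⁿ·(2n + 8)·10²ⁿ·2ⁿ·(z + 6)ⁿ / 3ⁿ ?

Apply the ratio test: |a_{n+1}| / |a_n| = [(2(n+1) + 8)/(2n + 8)] · 100·2/3, which tends to 200/3 as n → ∞.
Thus R = 1/(200/3) = 3/200.

R = 3/200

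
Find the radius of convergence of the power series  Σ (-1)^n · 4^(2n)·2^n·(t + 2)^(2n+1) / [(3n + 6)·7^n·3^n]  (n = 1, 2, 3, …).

Apply the ratio test: |a_{n+1}| / |a_n| = [(3n + 6)/(3(n+1) + 6)] · 16·2/(7·3), which tends to 32/21 as n → ∞.
Writing y = (t + 2)², the series in y has radius 21/32, so |t + 2| < √(21/32) and R = √42/8.

R = √42/8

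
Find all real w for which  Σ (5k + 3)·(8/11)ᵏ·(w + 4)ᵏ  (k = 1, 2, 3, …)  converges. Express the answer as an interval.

(-43/8, -21/8)

The ratio of consecutive coefficients is [(5(k+1) + 3)/(5k + 3)] · 8/11 → 8/11.
Thus R = 1/(8/11) = 11/8.
When w = -21/8, the terms have absolute value of order k, which does not tend to 0, so the series diverges by the divergence test.
Check w = -43/8: the terms do not tend to 0, so the series diverges.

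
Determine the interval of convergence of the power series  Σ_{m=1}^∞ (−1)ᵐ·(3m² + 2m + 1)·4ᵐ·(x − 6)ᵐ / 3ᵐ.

(21/4, 27/4)

The ratio of consecutive coefficients is [(3(m+1)² + 2(m+1) + 1)/(3m² + 2m + 1)] · 4/3 → 4/3.
Hence the series converges for |x − 6| < 1/(4/3) = 3/4, so the radius of convergence is 3/4.
Check x = 27/4: the m-th term does not approach 0; divergence by the term test.
At x = 21/4: the terms do not tend to 0, so the series diverges.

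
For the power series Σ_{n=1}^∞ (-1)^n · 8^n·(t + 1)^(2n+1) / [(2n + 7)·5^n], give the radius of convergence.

By the ratio test, |a_{n+1}/a_n| = [(2n + 7)/(2(n+1) + 7)] · 8/5 → 8/5.
Since the exponent of (t + 1) increases by 2 each term, convergence requires |t + 1|² < 5/8, hence R = √10/4.

R = √10/4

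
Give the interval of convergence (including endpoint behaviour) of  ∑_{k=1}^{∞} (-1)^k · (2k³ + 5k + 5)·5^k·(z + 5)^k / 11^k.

(-36/5, -14/5)

The ratio of consecutive coefficients is [(2(k+1)³ + 5(k+1) + 5)/(2k³ + 5k + 5)] · 5/11 → 5/11.
Thus R = 1/(5/11) = 11/5.
At z = -14/5: the k-th term does not approach 0; divergence by the term test.
Check z = -36/5: the terms do not tend to 0, so the series diverges.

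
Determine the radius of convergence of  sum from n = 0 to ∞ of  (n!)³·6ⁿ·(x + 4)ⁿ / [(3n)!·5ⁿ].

The ratio of consecutive coefficients is (n+1)³/[(3n+1)·(3n+2)·(3n+3)] · 6/5 → 2/45.
Hence the series converges for |x + 4| < 1/(2/45) = 45/2, so the radius of convergence is 45/2.

R = 45/2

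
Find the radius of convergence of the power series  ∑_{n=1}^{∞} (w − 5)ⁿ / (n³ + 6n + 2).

R = 1

Ratio test: |a_{n+1}/a_n| = (n³ + 6n + 2)/((n+1)³ + 6(n+1) + 2) → 1 as n → ∞.
Convergence for |w − 5| < 1, so R = 1.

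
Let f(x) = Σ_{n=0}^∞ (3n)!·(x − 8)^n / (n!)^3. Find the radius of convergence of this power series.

Apply the ratio test: |a_{n+1}| / |a_n| = (3n+1)·(3n+2)·(3n+3)/(n+1)³, which tends to 27 as n → ∞.
Convergence for |x − 8| · 27 < 1, i.e. |x − 8| < 1/27. So R = 1/27.

R = 1/27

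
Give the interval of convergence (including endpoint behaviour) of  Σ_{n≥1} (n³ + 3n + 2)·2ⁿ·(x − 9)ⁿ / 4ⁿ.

The ratio of consecutive coefficients is [((n+1)³ + 3(n+1) + 2)/(n³ + 3n + 2)] · 2/4 → 1/2.
Thus R = 1/(1/2) = 2.
Check x = 11: the terms have absolute value of order n³, which does not tend to 0, so the series diverges by the divergence test.
Check x = 7: the n-th term does not approach 0; divergence by the term test.

(7, 11)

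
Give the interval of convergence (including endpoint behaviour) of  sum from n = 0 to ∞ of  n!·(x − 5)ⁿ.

{5}

Ratio test: |a_{n+1}/a_n| = (n+1) → ∞ as n → ∞.
The ratio grows without bound, so the series diverges whenever (x − 5) ≠ 0; it converges only at x = 5. R = 0.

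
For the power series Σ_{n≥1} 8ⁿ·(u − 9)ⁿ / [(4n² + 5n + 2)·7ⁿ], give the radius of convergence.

By the ratio test, |a_{n+1}/a_n| = [(4n² + 5n + 2)/(4(n+1)² + 5(n+1) + 2)] · 8/7 → 8/7.
Thus R = 1/(8/7) = 7/8.

R = 7/8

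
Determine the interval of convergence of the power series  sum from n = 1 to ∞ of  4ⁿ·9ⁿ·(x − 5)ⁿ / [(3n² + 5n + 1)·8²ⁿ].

[29/9, 61/9]

By the ratio test, |a_{n+1}/a_n| = [(3n² + 5n + 1)/(3(n+1)² + 5(n+1) + 1)] · 4·9/64 → 9/16.
Convergence for |x − 5| · 9/16 < 1, i.e. |x − 5| < 16/9. So R = 16/9.
When x = 61/9, the terms are on the order of 1/n², so the series converges absolutely by comparison with the p-series (p = 2 > 1).
Check x = 29/9: absolute convergence follows by limit comparison with Σ 1/n².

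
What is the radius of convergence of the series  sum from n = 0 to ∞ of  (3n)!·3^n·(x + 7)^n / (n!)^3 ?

R = 1/81

By the ratio test, |a_{n+1}/a_n| = (3n+1)·(3n+2)·(3n+3)/(n+1)³ · 3 → 81.
The series converges when 81 · |x + 7| < 1, giving R = 1/81.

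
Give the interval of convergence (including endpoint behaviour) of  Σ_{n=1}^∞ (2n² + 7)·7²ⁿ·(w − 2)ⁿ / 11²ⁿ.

Ratio test: |a_{n+1}/a_n| = [(2(n+1)² + 7)/(2n² + 7)] · 49/121 → 49/121 as n → ∞.
Thus R = 1/(49/121) = 121/49.
Check w = 219/49: the n-th term does not approach 0; divergence by the term test.
Endpoint w = -23/49: the n-th term does not approach 0; divergence by the term test.

(-23/49, 219/49)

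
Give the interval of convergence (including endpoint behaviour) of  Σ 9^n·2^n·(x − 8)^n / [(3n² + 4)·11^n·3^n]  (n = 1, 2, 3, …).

Apply the ratio test: |a_{n+1}| / |a_n| = [(3n² + 4)/(3(n+1)² + 4)] · 9·2/(11·3), which tends to 6/11 as n → ∞.
Hence the series converges for |x − 8| < 1/(6/11) = 11/6, so the radius of convergence is 11/6.
Check x = 59/6: the terms are on the order of 1/n², so the series converges absolutely by comparison with the p-series (p = 2 > 1).
When x = 37/6, the terms are on the order of 1/n², so the series converges absolutely by comparison with the p-series (p = 2 > 1).

[37/6, 59/6]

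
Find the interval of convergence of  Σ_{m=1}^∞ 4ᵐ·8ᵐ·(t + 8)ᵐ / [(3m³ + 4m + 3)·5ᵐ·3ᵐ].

Apply the ratio test: |a_{m+1}| / |a_m| = [(3m³ + 4m + 3)/(3(m+1)³ + 4(m+1) + 3)] · 4·8/(5·3), which tends to 32/15 as m → ∞.
Convergence for |t + 8| · 32/15 < 1, i.e. |t + 8| < 15/32. So R = 15/32.
At t = -241/32: the series is dominated by a constant times Σ 1/m³, which converges (p = 3 > 1).
Check t = -271/32: the series is dominated by a constant times Σ 1/m³, which converges (p = 3 > 1).

[-271/32, -241/32]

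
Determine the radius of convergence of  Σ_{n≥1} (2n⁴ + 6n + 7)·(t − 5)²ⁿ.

R = 1

By the ratio test, |a_{n+1}/a_n| = (2(n+1)⁴ + 6(n+1) + 7)/(2n⁴ + 6n + 7) → 1.
Writing y = (t − 5)², the series in y has radius 1, so |t − 5| < √(1) = 1 and R = 1.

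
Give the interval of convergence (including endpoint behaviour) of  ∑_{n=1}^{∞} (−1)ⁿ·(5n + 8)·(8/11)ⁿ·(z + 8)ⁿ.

(-75/8, -53/8)

Ratio test: |a_{n+1}/a_n| = [(5(n+1) + 8)/(5n + 8)] · 8/11 → 8/11 as n → ∞.
Thus R = 1/(8/11) = 11/8.
At z = -53/8: the n-th term does not approach 0; divergence by the term test.
At z = -75/8: the terms do not tend to 0, so the series diverges.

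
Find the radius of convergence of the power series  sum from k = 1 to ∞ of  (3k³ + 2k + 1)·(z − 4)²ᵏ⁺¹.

By the ratio test, |a_{k+1}/a_k| = (3(k+1)³ + 2(k+1) + 1)/(3k³ + 2k + 1) → 1.
Successive powers of (z − 4) differ by 2, so the series converges when |z − 4|² · 1 < 1, i.e. |z − 4| < √(1) = 1. So R = 1.

R = 1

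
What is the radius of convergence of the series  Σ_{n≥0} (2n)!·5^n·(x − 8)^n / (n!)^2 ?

By the ratio test, |a_{n+1}/a_n| = (2n+1)·(2n+2)/(n+1)² · 5 → 20.
The series converges when 20 · |x − 8| < 1, giving R = 1/20.

R = 1/20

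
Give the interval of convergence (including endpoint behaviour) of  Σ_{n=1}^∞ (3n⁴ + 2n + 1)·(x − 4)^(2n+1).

(3, 5)

By the ratio test, |a_{n+1}/a_n| = (3(n+1)⁴ + 2(n+1) + 1)/(3n⁴ + 2n + 1) → 1.
Successive powers of (x − 4) differ by 2, so the series converges when |x − 4|² · 1 < 1, i.e. |x − 4| < √(1) = 1. So R = 1.
Check x = 5: the terms do not tend to 0, so the series diverges.
At x = 3: the terms do not tend to 0, so the series diverges.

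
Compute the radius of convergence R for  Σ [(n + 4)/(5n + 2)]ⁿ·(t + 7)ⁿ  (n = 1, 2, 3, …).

Root test: |a_n|^(1/n) = (n + 4)/(5n + 2) → 1/5.
The series converges when 1/5 · |t + 7| < 1, giving R = 5.

R = 5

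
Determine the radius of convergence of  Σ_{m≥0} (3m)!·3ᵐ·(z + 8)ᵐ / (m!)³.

R = 1/81

Apply the ratio test: |a_{m+1}| / |a_m| = (3m+1)·(3m+2)·(3m+3)/(m+1)³ · 3, which tends to 81 as m → ∞.
Convergence for |z + 8| · 81 < 1, i.e. |z + 8| < 1/81. So R = 1/81.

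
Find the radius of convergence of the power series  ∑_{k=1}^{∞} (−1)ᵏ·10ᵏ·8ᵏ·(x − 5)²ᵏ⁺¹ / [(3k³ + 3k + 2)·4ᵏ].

R = √5/10

The ratio of consecutive coefficients is [(3k³ + 3k + 2)/(3(k+1)³ + 3(k+1) + 2)] · 10·8/4 → 20.
Writing y = (x − 5)², the series in y has radius 1/20, so |x − 5| < √(1/20) and R = √5/10.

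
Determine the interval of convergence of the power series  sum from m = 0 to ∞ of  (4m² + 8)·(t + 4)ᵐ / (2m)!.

By the ratio test, |a_{m+1}/a_m| = (4(m+1)² + 8)/(4m² + 8) · 1/[(2m+1)·(2m+2)] → 0.
The limit is 0, so the series converges for all t; R = ∞.

(−∞, ∞)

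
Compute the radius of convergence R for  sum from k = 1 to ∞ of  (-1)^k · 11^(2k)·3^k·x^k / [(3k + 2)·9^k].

Apply the ratio test: |a_{k+1}| / |a_k| = [(3k + 2)/(3(k+1) + 2)] · 121·3/9, which tends to 121/3 as k → ∞.
Thus R = 1/(121/3) = 3/121.

R = 3/121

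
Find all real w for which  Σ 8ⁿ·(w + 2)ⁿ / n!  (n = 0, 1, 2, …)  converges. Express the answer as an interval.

(−∞, ∞)

The ratio of consecutive coefficients is 8 · 1/(n+1) → 0.
The limit is 0, so the series converges for all w; R = ∞.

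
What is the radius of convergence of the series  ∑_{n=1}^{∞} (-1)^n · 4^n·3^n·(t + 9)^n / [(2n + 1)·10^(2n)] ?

By the ratio test, |a_{n+1}/a_n| = [(2n + 1)/(2(n+1) + 1)] · 4·3/100 → 3/25.
The series converges when 3/25 · |t + 9| < 1, giving R = 25/3.

R = 25/3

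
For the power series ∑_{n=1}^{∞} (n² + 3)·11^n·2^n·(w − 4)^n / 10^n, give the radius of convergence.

The ratio of consecutive coefficients is [((n+1)² + 3)/(n² + 3)] · 11·2/10 → 11/5.
Hence the series converges for |w − 4| < 1/(11/5) = 5/11, so the radius of convergence is 5/11.

R = 5/11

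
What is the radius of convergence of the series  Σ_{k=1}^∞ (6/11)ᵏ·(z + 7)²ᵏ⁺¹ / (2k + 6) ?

R = √66/6

The ratio of consecutive coefficients is [(2k + 6)/(2(k+1) + 6)] · 6/11 → 6/11.
Successive powers of (z + 7) differ by 2, so the series converges when |z + 7|² · 6/11 < 1, i.e. |z + 7| < √(11/6). So R = √66/6.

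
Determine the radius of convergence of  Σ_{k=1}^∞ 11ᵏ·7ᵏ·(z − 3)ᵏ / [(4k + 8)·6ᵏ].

R = 6/77

The ratio of consecutive coefficients is [(4k + 8)/(4(k+1) + 8)] · 11·7/6 → 77/6.
Thus R = 1/(77/6) = 6/77.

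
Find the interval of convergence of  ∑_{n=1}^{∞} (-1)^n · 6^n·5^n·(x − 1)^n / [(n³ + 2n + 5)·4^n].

Ratio test: |a_{n+1}/a_n| = [(n³ + 2n + 5)/((n+1)³ + 2(n+1) + 5)] · 6·5/4 → 15/2 as n → ∞.
The series converges when 15/2 · |x − 1| < 1, giving R = 2/15.
Endpoint x = 17/15: absolute convergence follows by limit comparison with Σ 1/n³.
Endpoint x = 13/15: the series is dominated by a constant times Σ 1/n³, which converges (p = 3 > 1).

[13/15, 17/15]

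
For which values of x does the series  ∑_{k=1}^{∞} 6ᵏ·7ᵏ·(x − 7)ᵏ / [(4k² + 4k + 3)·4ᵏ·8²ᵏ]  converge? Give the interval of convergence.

By the ratio test, |a_{k+1}/a_k| = [(4k² + 4k + 3)/(4(k+1)² + 4(k+1) + 3)] · 6·7/(4·64) → 21/128.
Thus R = 1/(21/128) = 128/21.
When x = 275/21, the series is dominated by a constant times Σ 1/k², which converges (p = 2 > 1).
At x = 19/21: the terms are on the order of 1/k², so the series converges absolutely by comparison with the p-series (p = 2 > 1).

[19/21, 275/21]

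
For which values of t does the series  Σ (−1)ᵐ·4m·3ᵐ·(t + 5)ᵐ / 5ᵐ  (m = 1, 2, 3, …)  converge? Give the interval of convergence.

Ratio test: |a_{m+1}/a_m| = [4(m+1)/4m] · 3/5 → 3/5 as m → ∞.
Convergence for |t + 5| · 3/5 < 1, i.e. |t + 5| < 5/3. So R = 5/3.
At t = -10/3: the terms have absolute value of order m, which does not tend to 0, so the series diverges by the divergence test.
Check t = -20/3: the m-th term does not approach 0; divergence by the term test.

(-20/3, -10/3)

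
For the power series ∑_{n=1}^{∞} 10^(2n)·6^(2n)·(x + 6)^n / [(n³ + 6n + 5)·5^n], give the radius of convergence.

R = 1/720

Apply the ratio test: |a_{n+1}| / |a_n| = [(n³ + 6n + 5)/((n+1)³ + 6(n+1) + 5)] · 100·36/5, which tends to 720 as n → ∞.
Thus R = 1/(720) = 1/720.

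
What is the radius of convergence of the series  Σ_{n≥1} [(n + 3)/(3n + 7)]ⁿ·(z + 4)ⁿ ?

Root test: |a_n|^(1/n) = (n + 3)/(3n + 7) → 1/3.
Thus R = 1/(1/3) = 3.

R = 3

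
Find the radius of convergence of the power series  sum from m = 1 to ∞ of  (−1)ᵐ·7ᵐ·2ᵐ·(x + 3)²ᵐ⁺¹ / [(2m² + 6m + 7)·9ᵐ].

R = 3√14/14

The ratio of consecutive coefficients is [(2m² + 6m + 7)/(2(m+1)² + 6(m+1) + 7)] · 7·2/9 → 14/9.
Writing y = (x + 3)², the series in y has radius 9/14, so |x + 3| < √(9/14) and R = 3√14/14.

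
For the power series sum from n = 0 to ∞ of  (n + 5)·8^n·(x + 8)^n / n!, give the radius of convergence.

The ratio of consecutive coefficients is ((n+1) + 5)/(n + 5) · 8 · 1/(n+1) → 0.
The limit is 0, so the series converges for all x; R = ∞.

R = ∞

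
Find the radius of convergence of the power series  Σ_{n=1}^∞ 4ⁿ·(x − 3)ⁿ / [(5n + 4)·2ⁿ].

Ratio test: |a_{n+1}/a_n| = [(5n + 4)/(5(n+1) + 4)] · 4/2 → 2 as n → ∞.
The series converges when 2 · |x − 3| < 1, giving R = 1/2.

R = 1/2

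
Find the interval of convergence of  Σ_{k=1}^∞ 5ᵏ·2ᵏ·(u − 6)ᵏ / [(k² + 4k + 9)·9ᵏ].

By the ratio test, |a_{k+1}/a_k| = [(k² + 4k + 9)/((k+1)² + 4(k+1) + 9)] · 5·2/9 → 10/9.
Thus R = 1/(10/9) = 9/10.
Check u = 69/10: the series is dominated by a constant times Σ 1/k², which converges (p = 2 > 1).
Check u = 51/10: the series is dominated by a constant times Σ 1/k², which converges (p = 2 > 1).

[51/10, 69/10]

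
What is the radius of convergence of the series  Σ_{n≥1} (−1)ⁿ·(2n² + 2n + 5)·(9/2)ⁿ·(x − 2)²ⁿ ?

By the ratio test, |a_{n+1}/a_n| = [(2(n+1)² + 2(n+1) + 5)/(2n² + 2n + 5)] · 9/2 → 9/2.
Writing y = (x − 2)², the series in y has radius 2/9, so |x − 2| < √(2/9) and R = √2/3.

R = √2/3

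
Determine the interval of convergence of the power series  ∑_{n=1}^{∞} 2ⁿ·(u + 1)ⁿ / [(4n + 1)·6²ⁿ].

[-19, 17)

Apply the ratio test: |a_{n+1}| / |a_n| = [(4n + 1)/(4(n+1) + 1)] · 2/36, which tends to 1/18 as n → ∞.
Convergence for |u + 1| · 1/18 < 1, i.e. |u + 1| < 18. So R = 18.
At u = 17: the terms are asymptotic to a nonzero constant times 1/n, so the series diverges by limit comparison with Σ 1/n.
Check u = -19: convergence follows from the alternating series test (terms decrease monotonically to 0).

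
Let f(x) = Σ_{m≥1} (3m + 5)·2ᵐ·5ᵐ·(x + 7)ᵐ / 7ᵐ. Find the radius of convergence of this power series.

R = 7/10

By the ratio test, |a_{m+1}/a_m| = [(3(m+1) + 5)/(3m + 5)] · 2·5/7 → 10/7.
Hence the series converges for |x + 7| < 1/(10/7) = 7/10, so the radius of convergence is 7/10.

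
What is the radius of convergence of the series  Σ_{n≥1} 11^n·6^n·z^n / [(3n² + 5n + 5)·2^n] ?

R = 1/33

Ratio test: |a_{n+1}/a_n| = [(3n² + 5n + 5)/(3(n+1)² + 5(n+1) + 5)] · 11·6/2 → 33 as n → ∞.
The series converges when 33 · |z| < 1, giving R = 1/33.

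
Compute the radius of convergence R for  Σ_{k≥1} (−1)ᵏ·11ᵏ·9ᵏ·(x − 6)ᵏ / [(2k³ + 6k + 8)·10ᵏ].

R = 10/99

By the ratio test, |a_{k+1}/a_k| = [(2k³ + 6k + 8)/(2(k+1)³ + 6(k+1) + 8)] · 11·9/10 → 99/10.
Convergence for |x − 6| · 99/10 < 1, i.e. |x − 6| < 10/99. So R = 10/99.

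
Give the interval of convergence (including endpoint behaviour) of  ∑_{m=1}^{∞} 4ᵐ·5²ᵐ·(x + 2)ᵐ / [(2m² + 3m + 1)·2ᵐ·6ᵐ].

Ratio test: |a_{m+1}/a_m| = [(2m² + 3m + 1)/(2(m+1)² + 3(m+1) + 1)] · 4·25/(2·6) → 25/3 as m → ∞.
The series converges when 25/3 · |x + 2| < 1, giving R = 3/25.
Check x = -47/25: the terms are on the order of 1/m², so the series converges absolutely by comparison with the p-series (p = 2 > 1).
At x = -53/25: the terms are on the order of 1/m², so the series converges absolutely by comparison with the p-series (p = 2 > 1).

[-53/25, -47/25]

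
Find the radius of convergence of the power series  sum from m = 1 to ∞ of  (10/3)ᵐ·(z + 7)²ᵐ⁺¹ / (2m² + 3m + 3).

R = √30/10

Ratio test: |a_{m+1}/a_m| = [(2m² + 3m + 3)/(2(m+1)² + 3(m+1) + 3)] · 10/3 → 10/3 as m → ∞.
Successive powers of (z + 7) differ by 2, so the series converges when |z + 7|² · 10/3 < 1, i.e. |z + 7| < √(3/10). So R = √30/10.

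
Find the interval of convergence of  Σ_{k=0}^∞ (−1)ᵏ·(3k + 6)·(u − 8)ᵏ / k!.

(−∞, ∞)

By the ratio test, |a_{k+1}/a_k| = (3(k+1) + 6)/(3k + 6) · 1/(k+1) → 0.
Since the limit is 0 < 1 for every u, the series converges on all of ℝ and R = ∞.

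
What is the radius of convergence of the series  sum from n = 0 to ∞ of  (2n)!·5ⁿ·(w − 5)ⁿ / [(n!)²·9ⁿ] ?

By the ratio test, |a_{n+1}/a_n| = (2n+1)·(2n+2)/(n+1)² · 5/9 → 20/9.
Convergence for |w − 5| · 20/9 < 1, i.e. |w − 5| < 9/20. So R = 9/20.

R = 9/20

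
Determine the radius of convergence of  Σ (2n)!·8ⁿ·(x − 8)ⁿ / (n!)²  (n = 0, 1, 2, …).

Apply the ratio test: |a_{n+1}| / |a_n| = (2n+1)·(2n+2)/(n+1)² · 8, which tends to 32 as n → ∞.
The series converges when 32 · |x − 8| < 1, giving R = 1/32.

R = 1/32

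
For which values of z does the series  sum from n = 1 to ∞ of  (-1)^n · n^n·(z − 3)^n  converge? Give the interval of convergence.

{3}

Applying the root test, |a_n|^(1/n) = n → ∞.
The root grows without bound, so R = 0 (convergence only at z = 3).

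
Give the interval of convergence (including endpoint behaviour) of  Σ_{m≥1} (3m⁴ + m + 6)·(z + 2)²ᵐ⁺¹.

The ratio of consecutive coefficients is (3(m+1)⁴ + (m+1) + 6)/(3m⁴ + m + 6) → 1.
Since the exponent of (z + 2) increases by 2 each term, convergence requires |z + 2|² < 1, hence R = 1.
When z = -1, the terms have absolute value of order m⁴, which does not tend to 0, so the series diverges by the divergence test.
Endpoint z = -3: the terms have absolute value of order m⁴, which does not tend to 0, so the series diverges by the divergence test.

(-3, -1)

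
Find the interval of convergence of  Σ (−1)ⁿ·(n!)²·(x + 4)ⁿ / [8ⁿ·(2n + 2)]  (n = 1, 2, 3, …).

Ratio test: |a_{n+1}/a_n| = (n+1)² · 1/8 · (2n + 2)/(2(n+1) + 2) → ∞ as n → ∞.
The terms grow without bound for any (x + 4) ≠ 0, so R = 0 (convergence only at x = -4).

{-4}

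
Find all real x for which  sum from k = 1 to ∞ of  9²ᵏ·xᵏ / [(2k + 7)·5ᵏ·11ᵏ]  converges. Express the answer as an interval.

[-55/81, 55/81)

Ratio test: |a_{k+1}/a_k| = [(2k + 7)/(2(k+1) + 7)] · 81/(5·11) → 81/55 as k → ∞.
The series converges when 81/55 · |x| < 1, giving R = 55/81.
Check x = 55/81: comparison with the harmonic series Σ 1/k shows the series diverges.
Endpoint x = -55/81: an alternating series whose terms decrease to 0 in absolute value, so it converges by the Leibniz criterion.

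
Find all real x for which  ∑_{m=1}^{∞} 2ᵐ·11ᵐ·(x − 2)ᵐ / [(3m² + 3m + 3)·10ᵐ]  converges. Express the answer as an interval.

[17/11, 27/11]

Apply the ratio test: |a_{m+1}| / |a_m| = [(3m² + 3m + 3)/(3(m+1)² + 3(m+1) + 3)] · 2·11/10, which tends to 11/5 as m → ∞.
The series converges when 11/5 · |x − 2| < 1, giving R = 5/11.
At x = 27/11: absolute convergence follows by limit comparison with Σ 1/m².
Endpoint x = 17/11: absolute convergence follows by limit comparison with Σ 1/m².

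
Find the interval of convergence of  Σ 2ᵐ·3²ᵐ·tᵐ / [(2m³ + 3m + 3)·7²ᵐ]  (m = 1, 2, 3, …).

[-49/18, 49/18]

Apply the ratio test: |a_{m+1}| / |a_m| = [(2m³ + 3m + 3)/(2(m+1)³ + 3(m+1) + 3)] · 2·9/49, which tends to 18/49 as m → ∞.
Convergence for |t| · 18/49 < 1, i.e. |t| < 49/18. So R = 49/18.
Endpoint t = 49/18: the series is dominated by a constant times Σ 1/m³, which converges (p = 3 > 1).
When t = -49/18, the series is dominated by a constant times Σ 1/m³, which converges (p = 3 > 1).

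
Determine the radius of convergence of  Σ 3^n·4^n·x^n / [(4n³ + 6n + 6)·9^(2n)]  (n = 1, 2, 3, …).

R = 27/4

By the ratio test, |a_{n+1}/a_n| = [(4n³ + 6n + 6)/(4(n+1)³ + 6(n+1) + 6)] · 3·4/81 → 4/27.
The series converges when 4/27 · |x| < 1, giving R = 27/4.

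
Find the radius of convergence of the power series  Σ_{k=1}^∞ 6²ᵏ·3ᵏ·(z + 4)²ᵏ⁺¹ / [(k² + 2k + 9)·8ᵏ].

Ratio test: |a_{k+1}/a_k| = [(k² + 2k + 9)/((k+1)² + 2(k+1) + 9)] · 36·3/8 → 27/2 as k → ∞.
Since the exponent of (z + 4) increases by 2 each term, convergence requires |z + 4|² < 2/27, hence R = √6/9.

R = √6/9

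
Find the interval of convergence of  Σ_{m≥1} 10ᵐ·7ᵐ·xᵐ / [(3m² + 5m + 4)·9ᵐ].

Apply the ratio test: |a_{m+1}| / |a_m| = [(3m² + 5m + 4)/(3(m+1)² + 5(m+1) + 4)] · 10·7/9, which tends to 70/9 as m → ∞.
Thus R = 1/(70/9) = 9/70.
When x = 9/70, the terms are on the order of 1/m², so the series converges absolutely by comparison with the p-series (p = 2 > 1).
Check x = -9/70: the series is dominated by a constant times Σ 1/m², which converges (p = 2 > 1).

[-9/70, 9/70]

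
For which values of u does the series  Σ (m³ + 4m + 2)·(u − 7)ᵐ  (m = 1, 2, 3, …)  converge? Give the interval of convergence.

(6, 8)

Apply the ratio test: |a_{m+1}| / |a_m| = ((m+1)³ + 4(m+1) + 2)/(m³ + 4m + 2), which tends to 1 as m → ∞.
So the series converges when |u − 7| < 1 and diverges when |u − 7| > 1; R = 1.
At u = 8: the m-th term does not approach 0; divergence by the term test.
At u = 6: the terms do not tend to 0, so the series diverges.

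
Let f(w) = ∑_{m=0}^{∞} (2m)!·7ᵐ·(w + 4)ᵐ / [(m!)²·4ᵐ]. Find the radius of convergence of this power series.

By the ratio test, |a_{m+1}/a_m| = (2m+1)·(2m+2)/(m+1)² · 7/4 → 7.
Convergence for |w + 4| · 7 < 1, i.e. |w + 4| < 1/7. So R = 1/7.

R = 1/7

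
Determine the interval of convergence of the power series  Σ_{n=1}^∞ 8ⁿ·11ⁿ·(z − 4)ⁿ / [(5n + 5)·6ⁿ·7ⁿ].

[155/44, 197/44)

By the ratio test, |a_{n+1}/a_n| = [(5n + 5)/(5(n+1) + 5)] · 8·11/(6·7) → 44/21.
The series converges when 44/21 · |z − 4| < 1, giving R = 21/44.
At z = 197/44: the terms behave like c/n; limit comparison with the harmonic series gives divergence.
When z = 155/44, the terms alternate in sign and decrease monotonically to 0 in absolute value (size ~ c/n), so the alternating series test gives convergence.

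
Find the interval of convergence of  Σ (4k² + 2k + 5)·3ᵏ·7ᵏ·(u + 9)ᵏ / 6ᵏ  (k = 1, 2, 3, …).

By the ratio test, |a_{k+1}/a_k| = [(4(k+1)² + 2(k+1) + 5)/(4k² + 2k + 5)] · 3·7/6 → 7/2.
Convergence for |u + 9| · 7/2 < 1, i.e. |u + 9| < 2/7. So R = 2/7.
At u = -61/7: the terms do not tend to 0, so the series diverges.
At u = -65/7: the k-th term does not approach 0; divergence by the term test.

(-65/7, -61/7)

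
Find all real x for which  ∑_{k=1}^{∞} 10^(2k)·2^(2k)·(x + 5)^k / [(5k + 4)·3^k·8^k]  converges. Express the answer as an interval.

[-253/50, -247/50)

The ratio of consecutive coefficients is [(5k + 4)/(5(k+1) + 4)] · 100·4/(3·8) → 50/3.
The series converges when 50/3 · |x + 5| < 1, giving R = 3/50.
Check x = -247/50: comparison with the harmonic series Σ 1/k shows the series diverges.
Check x = -253/50: convergence follows from the alternating series test (terms decrease monotonically to 0).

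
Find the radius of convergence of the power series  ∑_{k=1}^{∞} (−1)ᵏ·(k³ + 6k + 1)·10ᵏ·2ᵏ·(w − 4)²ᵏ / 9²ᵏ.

R = 9√5/10

The ratio of consecutive coefficients is [((k+1)³ + 6(k+1) + 1)/(k³ + 6k + 1)] · 10·2/81 → 20/81.
Successive powers of (w − 4) differ by 2, so the series converges when |w − 4|² · 20/81 < 1, i.e. |w − 4| < √(81/20). So R = 9√5/10.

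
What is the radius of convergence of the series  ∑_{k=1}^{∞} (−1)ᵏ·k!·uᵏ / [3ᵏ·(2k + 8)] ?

Apply the ratio test: |a_{k+1}| / |a_k| = (k+1) · 1/3 · (2k + 8)/(2(k+1) + 8), which tends to ∞ as k → ∞.
Since the ratio → ∞, the series diverges for every u ≠ 0, and R = 0.

R = 0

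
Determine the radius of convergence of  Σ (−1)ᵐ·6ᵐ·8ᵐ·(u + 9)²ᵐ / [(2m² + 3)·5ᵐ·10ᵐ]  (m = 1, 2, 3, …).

Apply the ratio test: |a_{m+1}| / |a_m| = [(2m² + 3)/(2(m+1)² + 3)] · 6·8/(5·10), which tends to 24/25 as m → ∞.
Writing y = (u + 9)², the series in y has radius 25/24, so |u + 9| < √(25/24) and R = 5√6/12.

R = 5√6/12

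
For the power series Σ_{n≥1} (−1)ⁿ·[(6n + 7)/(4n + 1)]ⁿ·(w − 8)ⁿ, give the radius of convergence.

R = 2/3

Applying the root test, |a_n|^(1/n) = (6n + 7)/(4n + 1) → 3/2.
Hence the series converges for |w − 8| < 1/(3/2) = 2/3, so the radius of convergence is 2/3.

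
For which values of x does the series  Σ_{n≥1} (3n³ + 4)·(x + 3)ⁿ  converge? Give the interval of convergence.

(-4, -2)

Apply the ratio test: |a_{n+1}| / |a_n| = (3(n+1)³ + 4)/(3n³ + 4), which tends to 1 as n → ∞.
Convergence for |x + 3| < 1, so R = 1.
Endpoint x = -2: the terms have absolute value of order n³, which does not tend to 0, so the series diverges by the divergence test.
Check x = -4: the terms have absolute value of order n³, which does not tend to 0, so the series diverges by the divergence test.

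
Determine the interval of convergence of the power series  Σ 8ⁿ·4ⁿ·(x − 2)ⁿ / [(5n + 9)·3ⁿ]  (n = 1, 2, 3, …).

[61/32, 67/32)

The ratio of consecutive coefficients is [(5n + 9)/(5(n+1) + 9)] · 8·4/3 → 32/3.
The series converges when 32/3 · |x − 2| < 1, giving R = 3/32.
Check x = 67/32: the terms behave like c/n; limit comparison with the harmonic series gives divergence.
At x = 61/32: an alternating series whose terms decrease to 0 in absolute value, so it converges by the Leibniz criterion.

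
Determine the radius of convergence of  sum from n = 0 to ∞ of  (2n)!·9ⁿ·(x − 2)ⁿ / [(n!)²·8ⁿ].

Apply the ratio test: |a_{n+1}| / |a_n| = (2n+1)·(2n+2)/(n+1)² · 9/8, which tends to 9/2 as n → ∞.
Convergence for |x − 2| · 9/2 < 1, i.e. |x − 2| < 2/9. So R = 2/9.

R = 2/9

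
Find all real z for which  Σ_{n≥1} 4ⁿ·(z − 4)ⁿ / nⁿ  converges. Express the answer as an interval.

Applying the root test, |a_n|^(1/n) = 4/n → 0.
Since the n-th root of |a_n| tends to 0, the series converges for all real z; R = ∞.

(−∞, ∞)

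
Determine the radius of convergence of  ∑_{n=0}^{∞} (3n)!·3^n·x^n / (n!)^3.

R = 1/81

Ratio test: |a_{n+1}/a_n| = (3n+1)·(3n+2)·(3n+3)/(n+1)³ · 3 → 81 as n → ∞.
Hence the series converges for |x| < 1/(81) = 1/81, so the radius of convergence is 1/81.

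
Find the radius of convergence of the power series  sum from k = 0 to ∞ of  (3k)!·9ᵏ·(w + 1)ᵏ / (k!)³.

R = 1/243

Ratio test: |a_{k+1}/a_k| = (3k+1)·(3k+2)·(3k+3)/(k+1)³ · 9 → 243 as k → ∞.
Convergence for |w + 1| · 243 < 1, i.e. |w + 1| < 1/243. So R = 1/243.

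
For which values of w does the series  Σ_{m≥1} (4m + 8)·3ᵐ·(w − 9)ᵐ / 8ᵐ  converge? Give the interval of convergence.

(19/3, 35/3)

Apply the ratio test: |a_{m+1}| / |a_m| = [(4(m+1) + 8)/(4m + 8)] · 3/8, which tends to 3/8 as m → ∞.
Hence the series converges for |w − 9| < 1/(3/8) = 8/3, so the radius of convergence is 8/3.
Check w = 35/3: the terms do not tend to 0, so the series diverges.
At w = 19/3: the m-th term does not approach 0; divergence by the term test.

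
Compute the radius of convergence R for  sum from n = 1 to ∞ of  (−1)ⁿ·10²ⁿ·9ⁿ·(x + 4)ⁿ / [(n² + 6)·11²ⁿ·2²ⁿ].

R = 121/225

Apply the ratio test: |a_{n+1}| / |a_n| = [(n² + 6)/((n+1)² + 6)] · 100·9/(121·4), which tends to 225/121 as n → ∞.
Convergence for |x + 4| · 225/121 < 1, i.e. |x + 4| < 121/225. So R = 121/225.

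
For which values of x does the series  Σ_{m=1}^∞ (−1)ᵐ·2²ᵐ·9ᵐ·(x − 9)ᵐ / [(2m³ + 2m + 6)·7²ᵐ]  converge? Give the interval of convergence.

[275/36, 373/36]

Apply the ratio test: |a_{m+1}| / |a_m| = [(2m³ + 2m + 6)/(2(m+1)³ + 2(m+1) + 6)] · 4·9/49, which tends to 36/49 as m → ∞.
Thus R = 1/(36/49) = 49/36.
At x = 373/36: absolute convergence follows by limit comparison with Σ 1/m³.
When x = 275/36, absolute convergence follows by limit comparison with Σ 1/m³.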